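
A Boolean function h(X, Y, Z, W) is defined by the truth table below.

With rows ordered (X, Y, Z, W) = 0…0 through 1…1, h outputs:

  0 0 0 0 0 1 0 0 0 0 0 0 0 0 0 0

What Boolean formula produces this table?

h is 1 on exactly one input, (0,1,0,1), whose minterm is ¬X·Y·¬Z·W. So h is just that conjunction.

h(X, Y, Z, W) = ((~X & Y) & ~Z) & W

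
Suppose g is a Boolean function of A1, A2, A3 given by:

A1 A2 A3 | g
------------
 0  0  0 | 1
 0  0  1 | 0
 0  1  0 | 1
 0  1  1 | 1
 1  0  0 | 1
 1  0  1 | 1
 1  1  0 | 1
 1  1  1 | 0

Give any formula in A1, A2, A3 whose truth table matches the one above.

g is 0 on only 2 rows — (0,0,1), (1,1,1). Writing each as a minterm (¬A1·¬A2·A3, A1·A2·A3) and OR-ing them characterizes exactly where g=0, so g is the negation of that disjunction.

g(A1, A2, A3) = not (((not A1 and not A2) and A3) or ((A1 and A2) and A3))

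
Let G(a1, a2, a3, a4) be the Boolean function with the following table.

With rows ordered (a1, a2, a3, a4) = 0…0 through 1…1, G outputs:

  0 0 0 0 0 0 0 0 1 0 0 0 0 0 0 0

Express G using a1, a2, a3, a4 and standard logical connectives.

G is 1 on exactly one input, (1,0,0,0), whose minterm is a1·¬a2·¬a3·¬a4. So G is just that conjunction.

G(a1, a2, a3, a4) = ((a1 AND NOT a2) AND NOT a3) AND NOT a4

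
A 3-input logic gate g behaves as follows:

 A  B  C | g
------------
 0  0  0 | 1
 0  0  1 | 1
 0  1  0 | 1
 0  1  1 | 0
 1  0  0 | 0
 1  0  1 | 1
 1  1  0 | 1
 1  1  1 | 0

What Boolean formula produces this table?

There are just 3 zero rows: (0,1,1), (1,0,0), (1,1,1). Their minterms are ¬A·B·C, A·¬B·¬C, A·B·C; the OR of those covers precisely the 0-outputs, and negating it yields g.

g(A, B, C) = ((((A' · B) · C) + ((A · B') · C')) + ((A · B) · C))'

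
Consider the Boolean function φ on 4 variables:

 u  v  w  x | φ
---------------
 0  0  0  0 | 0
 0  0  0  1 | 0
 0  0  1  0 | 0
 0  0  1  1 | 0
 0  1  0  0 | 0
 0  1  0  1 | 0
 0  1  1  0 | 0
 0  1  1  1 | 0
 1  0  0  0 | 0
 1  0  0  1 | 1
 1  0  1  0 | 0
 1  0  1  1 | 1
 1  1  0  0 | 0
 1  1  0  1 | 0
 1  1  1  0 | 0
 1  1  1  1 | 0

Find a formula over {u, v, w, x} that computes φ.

Collect the rows where φ=1 — (1,0,0,1), (1,0,1,1) — and write one minterm per row: u·¬v·¬w·x, u·¬v·w·x. Their union (logical OR) reproduces the table exactly.

φ(u, v, w, x) = (((u & ~v) & ~w) & x) | (((u & ~v) & w) & x)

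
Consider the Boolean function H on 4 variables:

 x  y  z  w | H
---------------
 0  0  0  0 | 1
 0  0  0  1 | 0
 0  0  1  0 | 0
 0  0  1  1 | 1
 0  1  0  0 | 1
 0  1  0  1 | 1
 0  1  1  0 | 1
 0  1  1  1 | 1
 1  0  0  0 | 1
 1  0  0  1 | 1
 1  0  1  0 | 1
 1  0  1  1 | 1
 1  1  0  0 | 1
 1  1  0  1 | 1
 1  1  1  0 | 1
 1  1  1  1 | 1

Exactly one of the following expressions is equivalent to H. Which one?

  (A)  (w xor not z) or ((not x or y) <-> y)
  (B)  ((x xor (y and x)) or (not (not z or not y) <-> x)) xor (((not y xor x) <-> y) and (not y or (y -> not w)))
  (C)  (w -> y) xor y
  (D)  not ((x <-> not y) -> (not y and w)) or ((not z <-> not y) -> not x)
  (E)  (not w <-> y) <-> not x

(B): at (0,0,0,1) it gives 1, but H = 0 — eliminated.
(C): at (0,0,1,0) it gives 1, but H = 0 — eliminated.
(D): at (0,0,0,1) it gives 1, but H = 0 — eliminated.
(E): at (0,0,0,0) it gives 0, but H = 1 — eliminated.
(A) is the remaining candidate, and it agrees with H on all 16 inputs.

A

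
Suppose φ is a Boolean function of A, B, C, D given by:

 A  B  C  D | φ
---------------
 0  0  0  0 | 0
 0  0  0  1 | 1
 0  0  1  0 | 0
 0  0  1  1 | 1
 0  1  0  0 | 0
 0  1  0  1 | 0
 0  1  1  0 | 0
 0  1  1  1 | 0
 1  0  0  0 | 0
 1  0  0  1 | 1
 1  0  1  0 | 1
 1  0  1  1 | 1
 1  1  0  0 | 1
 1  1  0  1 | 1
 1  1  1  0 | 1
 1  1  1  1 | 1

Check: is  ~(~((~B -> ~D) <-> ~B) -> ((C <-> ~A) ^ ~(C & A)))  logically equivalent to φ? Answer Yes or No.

No

Test each input against both φ and the formula:
  A=0, B=0, C=0, D=0: formula gives 0, φ = 0 ✓
  A=0, B=0, C=0, D=1: formula gives 0, but φ = 1 ✗
Row (0,0,0,1) is a counterexample, so the formula is not equivalent to φ.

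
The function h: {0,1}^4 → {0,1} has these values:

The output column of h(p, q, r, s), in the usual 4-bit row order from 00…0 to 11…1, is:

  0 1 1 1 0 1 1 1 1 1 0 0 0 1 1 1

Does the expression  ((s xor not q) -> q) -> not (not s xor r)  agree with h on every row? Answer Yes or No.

No

Check the formula against h row by row:
  p=0, q=0, r=0, s=0: formula gives 1, but h = 0 ✗
Row (0,0,0,0) is a counterexample, so the formula is not equivalent to h.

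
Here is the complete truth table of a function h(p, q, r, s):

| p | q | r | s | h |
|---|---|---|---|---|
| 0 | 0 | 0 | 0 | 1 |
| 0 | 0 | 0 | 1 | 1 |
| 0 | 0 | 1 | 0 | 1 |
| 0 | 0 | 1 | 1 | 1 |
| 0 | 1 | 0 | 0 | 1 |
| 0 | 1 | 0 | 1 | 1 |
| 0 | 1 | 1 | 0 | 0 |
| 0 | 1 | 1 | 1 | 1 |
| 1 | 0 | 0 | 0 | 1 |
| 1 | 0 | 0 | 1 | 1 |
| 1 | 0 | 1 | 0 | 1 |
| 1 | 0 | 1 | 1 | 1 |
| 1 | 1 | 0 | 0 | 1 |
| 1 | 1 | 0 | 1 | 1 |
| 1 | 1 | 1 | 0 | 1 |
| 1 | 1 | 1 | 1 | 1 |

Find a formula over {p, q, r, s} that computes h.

h(p, q, r, s) = (((p' · q) · r) · s')'

h is 0 on exactly one input, (0,1,1,0), whose minterm is ¬p·q·r·¬s. So h is the negation of that single conjunction.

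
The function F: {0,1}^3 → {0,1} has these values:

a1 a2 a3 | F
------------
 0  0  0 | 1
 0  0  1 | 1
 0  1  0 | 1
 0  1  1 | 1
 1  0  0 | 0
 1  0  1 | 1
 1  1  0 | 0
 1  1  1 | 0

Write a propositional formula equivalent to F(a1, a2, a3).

There are just 3 zero rows: (1,0,0), (1,1,0), (1,1,1). Their minterms are a1·¬a2·¬a3, a1·a2·¬a3, a1·a2·a3; the OR of those covers precisely the 0-outputs, and negating it yields F.

F(a1, a2, a3) = not ((((a1 and not a2) and not a3) or ((a1 and a2) and not a3)) or ((a1 and a2) and a3))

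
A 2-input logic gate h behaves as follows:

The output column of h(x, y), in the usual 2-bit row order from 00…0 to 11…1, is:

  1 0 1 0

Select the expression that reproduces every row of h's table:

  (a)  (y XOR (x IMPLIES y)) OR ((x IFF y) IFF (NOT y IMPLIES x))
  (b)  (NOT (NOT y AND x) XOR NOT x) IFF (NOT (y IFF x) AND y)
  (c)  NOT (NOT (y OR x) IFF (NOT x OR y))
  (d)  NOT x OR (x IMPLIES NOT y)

b

(a): at (1,0) it gives 0, but h = 1 — eliminated.
(c): at (0,0) it gives 0, but h = 1 — eliminated.
(d): at (0,1) it gives 1, but h = 0 — eliminated.
Only (b) survives; checking it on all 4 rows confirms it matches h.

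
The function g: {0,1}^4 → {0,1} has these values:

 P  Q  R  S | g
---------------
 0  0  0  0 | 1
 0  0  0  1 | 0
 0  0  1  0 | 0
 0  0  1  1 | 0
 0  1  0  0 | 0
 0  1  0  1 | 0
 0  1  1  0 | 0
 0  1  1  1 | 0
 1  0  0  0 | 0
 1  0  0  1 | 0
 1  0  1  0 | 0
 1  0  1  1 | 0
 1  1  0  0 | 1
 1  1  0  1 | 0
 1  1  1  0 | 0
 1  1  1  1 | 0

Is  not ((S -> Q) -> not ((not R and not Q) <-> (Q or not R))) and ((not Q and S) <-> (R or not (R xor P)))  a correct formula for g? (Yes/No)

No

Evaluate not ((S -> Q) -> not ((not R and not Q) <-> (Q or not R))) and ((not Q and S) <-> (R or not (R xor P))) on each row and compare to g:
  P=0, Q=0, R=0, S=0: formula gives 0, but g = 1 ✗
Row (0,0,0,0) is a counterexample, so the formula is not equivalent to g.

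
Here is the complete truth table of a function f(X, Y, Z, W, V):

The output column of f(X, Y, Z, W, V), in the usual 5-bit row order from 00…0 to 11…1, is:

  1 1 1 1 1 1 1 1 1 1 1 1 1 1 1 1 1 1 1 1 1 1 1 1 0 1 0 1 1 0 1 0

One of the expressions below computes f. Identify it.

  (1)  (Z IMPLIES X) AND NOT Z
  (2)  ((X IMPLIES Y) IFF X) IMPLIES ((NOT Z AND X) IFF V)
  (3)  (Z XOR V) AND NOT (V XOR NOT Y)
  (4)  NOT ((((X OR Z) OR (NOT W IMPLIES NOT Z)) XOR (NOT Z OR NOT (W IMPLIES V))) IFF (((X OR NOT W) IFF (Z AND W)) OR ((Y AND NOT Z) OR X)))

2

(1): at (0,0,1,0,0) it gives 0, but f = 1 — eliminated.
(3): at (0,0,0,0,0) it gives 0, but f = 1 — eliminated.
(4): at (0,0,0,0,0) it gives 0, but f = 1 — eliminated.
(2) is the remaining candidate, and it agrees with f on all 32 inputs.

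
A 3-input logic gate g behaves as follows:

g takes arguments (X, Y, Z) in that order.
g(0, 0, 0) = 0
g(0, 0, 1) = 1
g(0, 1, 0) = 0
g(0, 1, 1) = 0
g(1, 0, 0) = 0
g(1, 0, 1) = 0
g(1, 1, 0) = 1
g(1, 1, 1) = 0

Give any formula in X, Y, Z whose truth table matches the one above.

g=1 on 2 inputs: (0,0,1), (1,1,0). Reading each as a conjunction of literals (¬X·¬Y·Z, X·Y·¬Z) and taking the OR gives the canonical DNF.

g(X, Y, Z) = ((~X & ~Y) & Z) | ((X & Y) & ~Z)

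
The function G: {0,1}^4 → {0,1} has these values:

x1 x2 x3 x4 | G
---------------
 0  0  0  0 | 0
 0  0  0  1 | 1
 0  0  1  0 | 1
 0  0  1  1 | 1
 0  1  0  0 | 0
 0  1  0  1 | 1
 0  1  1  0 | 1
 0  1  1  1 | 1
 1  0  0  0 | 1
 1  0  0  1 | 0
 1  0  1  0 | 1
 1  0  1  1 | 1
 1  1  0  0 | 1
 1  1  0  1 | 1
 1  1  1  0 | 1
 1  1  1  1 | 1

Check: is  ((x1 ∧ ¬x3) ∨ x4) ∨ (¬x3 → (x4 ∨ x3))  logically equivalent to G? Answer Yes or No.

No

Evaluate ((x1 ∧ ¬x3) ∨ x4) ∨ (¬x3 → (x4 ∨ x3)) on each row and compare to G:
  x1=0, x2=0, x3=0, x4=0: formula gives 0, G = 0 ✓
  x1=0, x2=0, x3=0, x4=1: formula gives 1, G = 1 ✓
  x1=0, x2=0, x3=1, x4=0: formula gives 1, G = 1 ✓
  x1=0, x2=0, x3=1, x4=1: formula gives 1, G = 1 ✓
  …
  x1=1, x2=0, x3=0, x4=1: formula gives 1, but G = 0 ✗
Since they disagree at (1,0,0,1), the expression is not a correct formula for G.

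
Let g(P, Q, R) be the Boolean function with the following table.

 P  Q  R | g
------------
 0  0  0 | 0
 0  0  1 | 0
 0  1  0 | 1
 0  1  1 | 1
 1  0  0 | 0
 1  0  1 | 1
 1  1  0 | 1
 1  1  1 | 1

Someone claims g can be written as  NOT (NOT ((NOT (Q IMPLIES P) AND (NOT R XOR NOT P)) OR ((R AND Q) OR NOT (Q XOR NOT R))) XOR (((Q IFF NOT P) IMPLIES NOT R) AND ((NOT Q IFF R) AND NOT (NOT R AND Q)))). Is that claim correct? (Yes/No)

Check the formula against g row by row:
  P=0, Q=0, R=0: formula gives 0, g = 0 ✓
  P=0, Q=0, R=1: formula gives 0, g = 0 ✓
  P=0, Q=1, R=0: formula gives 1, g = 1 ✓
  P=0, Q=1, R=1: formula gives 1, g = 1 ✓
  P=1, Q=0, R=0: formula gives 0, g = 0 ✓
  …and likewise for the remaining 3 rows.
Every row agrees, so the formula is equivalent.

Yes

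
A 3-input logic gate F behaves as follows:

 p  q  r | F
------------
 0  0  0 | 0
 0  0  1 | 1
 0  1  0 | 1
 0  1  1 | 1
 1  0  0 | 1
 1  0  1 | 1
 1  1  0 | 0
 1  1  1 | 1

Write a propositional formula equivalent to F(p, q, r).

F(p, q, r) = NOT (((NOT p AND NOT q) AND NOT r) OR ((p AND q) AND NOT r))

F is 0 on only 2 rows — (0,0,0), (1,1,0). Writing each as a minterm (¬p·¬q·¬r, p·q·¬r) and OR-ing them characterizes exactly where F=0, so F is the negation of that disjunction.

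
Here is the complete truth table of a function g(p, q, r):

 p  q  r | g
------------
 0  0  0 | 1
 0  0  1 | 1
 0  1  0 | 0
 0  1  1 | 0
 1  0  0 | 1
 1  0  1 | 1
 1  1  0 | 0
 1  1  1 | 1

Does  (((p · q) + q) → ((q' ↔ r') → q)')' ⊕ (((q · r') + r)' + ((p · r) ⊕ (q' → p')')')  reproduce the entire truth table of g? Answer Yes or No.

Check the formula against g row by row:
  p=0, q=0, r=0: formula gives 1, g = 1 ✓
  p=0, q=0, r=1: formula gives 1, g = 1 ✓
  p=0, q=1, r=0: formula gives 0, g = 0 ✓
  p=0, q=1, r=1: formula gives 0, g = 0 ✓
  p=1, q=0, r=0: formula gives 1, g = 1 ✓
  … (the remaining 3 rows also agree.)
All 8 rows match — the expression computes g exactly.

Yes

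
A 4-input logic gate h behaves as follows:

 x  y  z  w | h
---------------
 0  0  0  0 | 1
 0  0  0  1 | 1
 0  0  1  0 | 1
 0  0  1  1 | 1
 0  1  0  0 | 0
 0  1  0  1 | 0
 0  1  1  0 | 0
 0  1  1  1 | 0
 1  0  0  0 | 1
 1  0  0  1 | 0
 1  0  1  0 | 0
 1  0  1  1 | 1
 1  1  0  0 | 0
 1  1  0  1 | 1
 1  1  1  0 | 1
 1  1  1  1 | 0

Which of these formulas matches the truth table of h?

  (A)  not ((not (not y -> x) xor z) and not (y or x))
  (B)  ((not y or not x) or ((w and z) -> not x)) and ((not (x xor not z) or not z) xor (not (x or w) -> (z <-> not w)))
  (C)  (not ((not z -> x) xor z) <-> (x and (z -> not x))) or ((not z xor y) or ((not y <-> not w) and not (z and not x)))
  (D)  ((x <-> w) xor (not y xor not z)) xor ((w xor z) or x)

D

(A): at (0,0,0,0) it gives 0, but h = 1 — eliminated.
(B): at (0,0,0,1) it gives 0, but h = 1 — eliminated.
(C): at (0,0,1,0) it gives 0, but h = 1 — eliminated.
Only (D) survives; checking it on all 16 rows confirms it matches h.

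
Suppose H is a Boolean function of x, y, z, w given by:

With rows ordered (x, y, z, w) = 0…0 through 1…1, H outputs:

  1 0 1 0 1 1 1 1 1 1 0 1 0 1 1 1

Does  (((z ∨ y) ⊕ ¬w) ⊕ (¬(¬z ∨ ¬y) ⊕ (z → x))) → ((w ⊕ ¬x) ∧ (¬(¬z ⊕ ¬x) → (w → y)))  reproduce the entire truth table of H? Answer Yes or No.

Evaluate (((z ∨ y) ⊕ ¬w) ⊕ (¬(¬z ∨ ¬y) ⊕ (z → x))) → ((w ⊕ ¬x) ∧ (¬(¬z ⊕ ¬x) → (w → y))) on each row and compare to H:
  x=0, y=0, z=0, w=0: formula gives 1, H = 1 ✓
  x=0, y=0, z=0, w=1: formula gives 0, H = 0 ✓
  x=0, y=0, z=1, w=0: formula gives 1, H = 1 ✓
  x=0, y=0, z=1, w=1: formula gives 0, H = 0 ✓
  … (the remaining 12 rows also agree.)
Every row agrees, so the formula is equivalent.

Yes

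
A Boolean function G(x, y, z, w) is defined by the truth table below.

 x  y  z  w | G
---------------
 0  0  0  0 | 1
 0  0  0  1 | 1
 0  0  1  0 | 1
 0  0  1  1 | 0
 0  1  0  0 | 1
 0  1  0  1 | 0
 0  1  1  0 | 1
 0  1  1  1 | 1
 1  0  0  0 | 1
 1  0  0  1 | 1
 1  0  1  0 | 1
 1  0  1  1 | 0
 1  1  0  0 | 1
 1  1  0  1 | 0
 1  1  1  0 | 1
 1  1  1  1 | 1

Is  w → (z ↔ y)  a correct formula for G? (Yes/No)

Yes

Test each input against both G and the formula:
  x=0, y=0, z=0, w=0: formula gives 1, G = 1 ✓
  x=0, y=0, z=0, w=1: formula gives 1, G = 1 ✓
  x=0, y=0, z=1, w=0: formula gives 1, G = 1 ✓
  x=0, y=0, z=1, w=1: formula gives 0, G = 0 ✓
  … (the remaining 12 rows also agree.)
All 16 rows match — the expression computes G exactly.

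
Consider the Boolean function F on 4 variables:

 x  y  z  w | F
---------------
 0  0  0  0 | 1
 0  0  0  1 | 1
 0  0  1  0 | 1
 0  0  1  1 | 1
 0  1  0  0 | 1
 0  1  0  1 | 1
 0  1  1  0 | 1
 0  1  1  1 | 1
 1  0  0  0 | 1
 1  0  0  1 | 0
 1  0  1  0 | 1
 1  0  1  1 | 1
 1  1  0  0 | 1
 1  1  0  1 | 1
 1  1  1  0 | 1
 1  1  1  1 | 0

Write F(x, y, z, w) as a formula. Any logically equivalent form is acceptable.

F is 0 on only 2 rows — (1,0,0,1), (1,1,1,1). Writing each as a minterm (x·¬y·¬z·w, x·y·z·w) and OR-ing them characterizes exactly where F=0, so F is the negation of that disjunction.

F(x, y, z, w) = NOT ((((x AND NOT y) AND NOT z) AND w) OR (((x AND y) AND z) AND w))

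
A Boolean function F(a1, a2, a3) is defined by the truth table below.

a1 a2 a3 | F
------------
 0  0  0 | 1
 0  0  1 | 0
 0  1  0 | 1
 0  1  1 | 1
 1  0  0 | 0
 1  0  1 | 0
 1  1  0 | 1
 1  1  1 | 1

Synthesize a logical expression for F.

The 0-rows are (0,0,1), (1,0,0), (1,0,1). Take each as a conjunction (¬a1·¬a2·a3, a1·¬a2·¬a3, a1·¬a2·a3), form their disjunction, and complement — that gives a formula that is 1 everywhere F is.

F(a1, a2, a3) = not ((((not a1 and not a2) and a3) or ((a1 and not a2) and not a3)) or ((a1 and not a2) and a3))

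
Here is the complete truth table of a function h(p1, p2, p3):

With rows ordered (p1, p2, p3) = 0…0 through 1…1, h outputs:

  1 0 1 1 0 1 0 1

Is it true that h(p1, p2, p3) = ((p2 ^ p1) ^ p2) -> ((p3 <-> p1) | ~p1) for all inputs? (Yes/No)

No

Check the formula against h row by row:
  p1=0, p2=0, p3=0: formula gives 1, h = 1 ✓
  p1=0, p2=0, p3=1: formula gives 1, but h = 0 ✗
A single disagreement suffices: at (0,0,1) they differ, so the formula does not compute h.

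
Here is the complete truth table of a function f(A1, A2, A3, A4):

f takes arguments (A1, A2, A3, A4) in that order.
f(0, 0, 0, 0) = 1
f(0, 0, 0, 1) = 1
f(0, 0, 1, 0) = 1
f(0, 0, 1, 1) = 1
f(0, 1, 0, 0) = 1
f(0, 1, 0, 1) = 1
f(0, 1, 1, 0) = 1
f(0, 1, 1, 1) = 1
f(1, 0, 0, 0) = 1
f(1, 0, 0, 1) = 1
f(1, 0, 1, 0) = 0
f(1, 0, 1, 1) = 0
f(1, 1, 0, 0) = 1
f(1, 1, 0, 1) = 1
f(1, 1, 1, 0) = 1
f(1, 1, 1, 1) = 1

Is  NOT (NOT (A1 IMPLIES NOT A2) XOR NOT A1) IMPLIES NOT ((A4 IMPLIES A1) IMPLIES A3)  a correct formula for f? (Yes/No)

Evaluate NOT (NOT (A1 IMPLIES NOT A2) XOR NOT A1) IMPLIES NOT ((A4 IMPLIES A1) IMPLIES A3) on each row and compare to f:
  A1=0, A2=0, A3=0, A4=0: formula gives 1, f = 1 ✓
  A1=0, A2=0, A3=0, A4=1: formula gives 1, f = 1 ✓
  A1=0, A2=0, A3=1, A4=0: formula gives 1, f = 1 ✓
  A1=0, A2=0, A3=1, A4=1: formula gives 1, f = 1 ✓
  … (the remaining 12 rows also agree.)
No disagreement on any input; they are logically equivalent.

Yes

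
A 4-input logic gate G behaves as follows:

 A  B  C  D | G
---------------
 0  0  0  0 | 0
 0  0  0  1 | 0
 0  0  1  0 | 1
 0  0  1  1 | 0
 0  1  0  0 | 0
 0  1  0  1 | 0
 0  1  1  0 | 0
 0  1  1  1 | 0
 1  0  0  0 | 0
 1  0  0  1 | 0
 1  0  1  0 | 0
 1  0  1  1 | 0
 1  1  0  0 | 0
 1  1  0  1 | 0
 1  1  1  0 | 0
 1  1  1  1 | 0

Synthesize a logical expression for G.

Only row (0,0,1,0) gives 1. That row's minterm ¬A·¬B·C·¬D is G directly.

G(A, B, C, D) = ((A' · B') · C) · D'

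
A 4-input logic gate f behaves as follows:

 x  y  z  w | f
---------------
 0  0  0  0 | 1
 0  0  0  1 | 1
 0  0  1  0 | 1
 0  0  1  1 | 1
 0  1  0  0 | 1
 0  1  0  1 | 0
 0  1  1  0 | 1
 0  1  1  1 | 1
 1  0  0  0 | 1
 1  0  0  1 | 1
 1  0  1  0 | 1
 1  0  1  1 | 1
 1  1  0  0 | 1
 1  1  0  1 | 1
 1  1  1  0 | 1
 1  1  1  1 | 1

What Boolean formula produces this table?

f(x, y, z, w) = (((x' · y) · z') · w)'

Only row (0,1,0,1) gives 0. So f is 1 everywhere except there — the complement of the minterm ¬x·y·¬z·w.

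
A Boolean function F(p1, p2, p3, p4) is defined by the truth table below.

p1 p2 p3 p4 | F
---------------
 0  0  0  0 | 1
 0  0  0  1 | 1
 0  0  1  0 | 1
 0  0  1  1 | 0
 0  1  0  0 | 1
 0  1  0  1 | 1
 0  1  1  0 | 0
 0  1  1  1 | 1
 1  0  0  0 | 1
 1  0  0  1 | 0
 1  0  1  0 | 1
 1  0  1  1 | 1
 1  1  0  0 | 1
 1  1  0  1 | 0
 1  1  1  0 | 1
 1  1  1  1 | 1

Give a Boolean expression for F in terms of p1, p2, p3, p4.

F is 0 on only 4 rows — (0,0,1,1), (0,1,1,0), (1,0,0,1), (1,1,0,1). Writing each as a minterm (¬p1·¬p2·p3·p4, ¬p1·p2·p3·¬p4, p1·¬p2·¬p3·p4, p1·p2·¬p3·p4) and OR-ing them characterizes exactly where F=0, so F is the negation of that disjunction.

F(p1, p2, p3, p4) = not ((((((not p1 and not p2) and p3) and p4) or (((not p1 and p2) and p3) and not p4)) or (((p1 and not p2) and not p3) and p4)) or (((p1 and p2) and not p3) and p4))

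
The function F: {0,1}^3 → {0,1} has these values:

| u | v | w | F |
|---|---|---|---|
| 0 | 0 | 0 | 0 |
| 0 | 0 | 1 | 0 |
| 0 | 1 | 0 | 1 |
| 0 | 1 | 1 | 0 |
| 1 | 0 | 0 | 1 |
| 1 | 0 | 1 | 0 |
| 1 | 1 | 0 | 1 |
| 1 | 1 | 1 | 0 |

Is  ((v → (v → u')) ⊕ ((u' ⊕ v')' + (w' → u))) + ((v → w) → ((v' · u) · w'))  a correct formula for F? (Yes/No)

No

Test each input against both F and the formula:
  u=0, v=0, w=0: formula gives 0, F = 0 ✓
  u=0, v=0, w=1: formula gives 0, F = 0 ✓
  u=0, v=1, w=0: formula gives 1, F = 1 ✓
  u=0, v=1, w=1: formula gives 0, F = 0 ✓
  u=1, v=0, w=0: formula gives 1, F = 1 ✓
  …
  u=1, v=1, w=1: formula gives 1, but F = 0 ✗
Row (1,1,1) is a counterexample, so the formula is not equivalent to F.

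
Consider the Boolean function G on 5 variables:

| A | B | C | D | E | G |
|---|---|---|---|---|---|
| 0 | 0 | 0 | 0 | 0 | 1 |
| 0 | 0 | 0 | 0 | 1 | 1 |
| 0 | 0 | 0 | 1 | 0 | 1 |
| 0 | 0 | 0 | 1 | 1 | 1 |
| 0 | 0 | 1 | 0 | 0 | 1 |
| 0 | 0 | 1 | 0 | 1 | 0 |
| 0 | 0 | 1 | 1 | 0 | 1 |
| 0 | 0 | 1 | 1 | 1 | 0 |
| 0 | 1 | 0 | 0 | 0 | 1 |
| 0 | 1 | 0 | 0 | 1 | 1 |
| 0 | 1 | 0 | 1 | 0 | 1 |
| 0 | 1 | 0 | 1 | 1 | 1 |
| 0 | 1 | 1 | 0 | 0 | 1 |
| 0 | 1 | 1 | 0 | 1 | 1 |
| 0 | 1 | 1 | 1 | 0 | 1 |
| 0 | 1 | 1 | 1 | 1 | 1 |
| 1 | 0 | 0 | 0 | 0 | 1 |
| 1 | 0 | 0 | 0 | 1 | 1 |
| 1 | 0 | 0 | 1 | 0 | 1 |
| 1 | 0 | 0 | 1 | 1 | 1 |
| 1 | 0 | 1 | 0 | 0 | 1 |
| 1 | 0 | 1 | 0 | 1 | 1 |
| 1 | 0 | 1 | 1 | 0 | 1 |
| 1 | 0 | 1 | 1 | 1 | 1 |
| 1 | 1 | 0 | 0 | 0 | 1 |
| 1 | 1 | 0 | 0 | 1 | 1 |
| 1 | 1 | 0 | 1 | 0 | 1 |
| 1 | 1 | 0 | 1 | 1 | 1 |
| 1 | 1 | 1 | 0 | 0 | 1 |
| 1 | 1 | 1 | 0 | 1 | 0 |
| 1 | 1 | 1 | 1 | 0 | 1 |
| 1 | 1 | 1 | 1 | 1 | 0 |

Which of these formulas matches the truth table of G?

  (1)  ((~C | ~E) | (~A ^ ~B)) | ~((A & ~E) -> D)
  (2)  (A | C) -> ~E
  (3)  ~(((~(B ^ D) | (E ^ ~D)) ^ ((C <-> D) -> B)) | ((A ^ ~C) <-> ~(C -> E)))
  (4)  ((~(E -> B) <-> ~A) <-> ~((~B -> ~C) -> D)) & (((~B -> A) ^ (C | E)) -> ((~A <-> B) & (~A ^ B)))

1

(2) fails at (0,1,1,0,1): the formula yields 0, G is 1.
(3) fails at (0,0,0,0,0): the formula yields 0, G is 1.
(4) fails at (0,0,0,0,0): the formula yields 0, G is 1.
Only (1) survives; checking it on all 32 rows confirms it matches G.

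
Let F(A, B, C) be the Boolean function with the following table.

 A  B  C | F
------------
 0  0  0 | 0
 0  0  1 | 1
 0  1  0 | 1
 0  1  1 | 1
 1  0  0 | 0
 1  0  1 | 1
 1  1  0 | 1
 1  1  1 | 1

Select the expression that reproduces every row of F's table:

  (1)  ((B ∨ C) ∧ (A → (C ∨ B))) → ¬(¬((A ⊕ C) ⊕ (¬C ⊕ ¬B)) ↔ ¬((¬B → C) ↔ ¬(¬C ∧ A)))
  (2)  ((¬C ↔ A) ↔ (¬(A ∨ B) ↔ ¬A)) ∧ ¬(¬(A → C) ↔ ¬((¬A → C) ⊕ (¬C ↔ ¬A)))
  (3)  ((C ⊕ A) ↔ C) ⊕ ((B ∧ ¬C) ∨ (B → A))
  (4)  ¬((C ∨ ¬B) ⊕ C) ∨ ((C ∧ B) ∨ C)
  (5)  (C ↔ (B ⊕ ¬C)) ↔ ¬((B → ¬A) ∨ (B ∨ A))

(1) fails at (0,0,0): the formula yields 1, F is 0.
(2) fails at (0,0,1): the formula yields 0, F is 1.
(3) fails at (0,0,1): the formula yields 0, F is 1.
(5) fails at (0,0,0): the formula yields 1, F is 0.
(4) is the remaining candidate, and it agrees with F on all 8 inputs.

4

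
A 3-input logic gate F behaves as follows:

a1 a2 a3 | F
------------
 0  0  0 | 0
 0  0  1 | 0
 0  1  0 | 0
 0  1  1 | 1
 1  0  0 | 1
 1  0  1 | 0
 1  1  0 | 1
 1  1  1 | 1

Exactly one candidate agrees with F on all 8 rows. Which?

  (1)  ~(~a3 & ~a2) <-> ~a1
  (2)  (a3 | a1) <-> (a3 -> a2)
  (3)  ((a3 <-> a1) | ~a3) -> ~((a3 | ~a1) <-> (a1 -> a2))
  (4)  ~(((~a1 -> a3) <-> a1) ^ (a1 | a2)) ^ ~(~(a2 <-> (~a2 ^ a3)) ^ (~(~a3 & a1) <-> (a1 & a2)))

(1) disagrees with F on (0,0,1) (formula → 1, table → 0); rule it out.
(3) disagrees with F on (0,0,1) (formula → 1, table → 0); rule it out.
(4) disagrees with F on (0,1,0) (formula → 1, table → 0); rule it out.
(2) is the remaining candidate, and it agrees with F on all 8 inputs.

2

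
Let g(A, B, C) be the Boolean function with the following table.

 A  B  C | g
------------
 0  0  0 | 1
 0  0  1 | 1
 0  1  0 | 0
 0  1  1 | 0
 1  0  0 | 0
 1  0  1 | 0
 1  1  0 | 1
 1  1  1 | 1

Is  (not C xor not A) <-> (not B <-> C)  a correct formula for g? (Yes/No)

Yes

Check the formula against g row by row:
  A=0, B=0, C=0: formula gives 1, g = 1 ✓
  A=0, B=0, C=1: formula gives 1, g = 1 ✓
  A=0, B=1, C=0: formula gives 0, g = 0 ✓
  A=0, B=1, C=1: formula gives 0, g = 0 ✓
  A=1, B=0, C=0: formula gives 0, g = 0 ✓
  … (the remaining 3 rows also agree.)
All 8 rows match — the expression computes g exactly.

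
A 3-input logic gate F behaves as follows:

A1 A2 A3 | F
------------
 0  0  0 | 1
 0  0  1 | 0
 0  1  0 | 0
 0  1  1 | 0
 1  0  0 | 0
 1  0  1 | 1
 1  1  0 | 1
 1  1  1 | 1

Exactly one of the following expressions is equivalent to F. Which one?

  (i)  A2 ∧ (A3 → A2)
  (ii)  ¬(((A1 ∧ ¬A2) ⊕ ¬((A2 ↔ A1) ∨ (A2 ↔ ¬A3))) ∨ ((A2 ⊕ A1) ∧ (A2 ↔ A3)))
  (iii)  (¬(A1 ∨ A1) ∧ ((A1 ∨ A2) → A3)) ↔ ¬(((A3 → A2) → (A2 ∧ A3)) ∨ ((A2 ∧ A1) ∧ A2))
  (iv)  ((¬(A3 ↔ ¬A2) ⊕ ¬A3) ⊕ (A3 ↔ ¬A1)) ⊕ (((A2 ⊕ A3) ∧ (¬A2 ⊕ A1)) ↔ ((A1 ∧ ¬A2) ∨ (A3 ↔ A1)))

(i): at (0,0,0) it gives 0, but F = 1 — eliminated.
(ii): at (0,0,1) it gives 1, but F = 0 — eliminated.
(iv): at (0,0,0) it gives 0, but F = 1 — eliminated.
That leaves (iii). Evaluating it on every row reproduces the table of F exactly.

iii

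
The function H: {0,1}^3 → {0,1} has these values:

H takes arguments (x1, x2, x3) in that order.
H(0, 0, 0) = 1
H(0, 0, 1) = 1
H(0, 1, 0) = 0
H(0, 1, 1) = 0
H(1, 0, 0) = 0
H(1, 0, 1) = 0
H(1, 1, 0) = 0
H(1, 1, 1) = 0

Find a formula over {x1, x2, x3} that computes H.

The 1-rows are (0,0,0), (0,0,1). Each contributes one minterm — ¬x1·¬x2·¬x3; ¬x1·¬x2·x3 — and their disjunction is a sum-of-products form of H.

H(x1, x2, x3) = ((¬x1 ∧ ¬x2) ∧ ¬x3) ∨ ((¬x1 ∧ ¬x2) ∧ x3)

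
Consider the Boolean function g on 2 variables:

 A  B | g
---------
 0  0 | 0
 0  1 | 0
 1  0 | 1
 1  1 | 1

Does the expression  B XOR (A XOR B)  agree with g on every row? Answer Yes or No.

Evaluate B XOR (A XOR B) on each row and compare to g:
  A=0, B=0: formula gives 0, g = 0 ✓
  A=0, B=1: formula gives 0, g = 0 ✓
  A=1, B=0: formula gives 1, g = 1 ✓
  A=1, B=1: formula gives 1, g = 1 ✓
No disagreement on any input; they are logically equivalent.

Yes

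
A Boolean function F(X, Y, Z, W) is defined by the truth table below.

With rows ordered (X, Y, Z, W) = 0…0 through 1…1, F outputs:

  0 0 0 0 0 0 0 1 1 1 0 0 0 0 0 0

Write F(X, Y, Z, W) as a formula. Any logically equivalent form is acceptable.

F(X, Y, Z, W) = ((((X' · Y) · Z) · W) + (((X · Y') · Z') · W')) + (((X · Y') · Z') · W)

F=1 on 3 inputs: (0,1,1,1), (1,0,0,0), (1,0,0,1). Reading each as a conjunction of literals (¬X·Y·Z·W, X·¬Y·¬Z·¬W, X·¬Y·¬Z·W) and taking the OR gives the canonical DNF.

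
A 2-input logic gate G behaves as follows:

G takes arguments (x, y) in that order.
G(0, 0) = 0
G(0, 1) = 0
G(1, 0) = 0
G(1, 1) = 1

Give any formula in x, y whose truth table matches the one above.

G(x, y) = x & y

The output is 1 only when every input is 1 — the AND of all inputs.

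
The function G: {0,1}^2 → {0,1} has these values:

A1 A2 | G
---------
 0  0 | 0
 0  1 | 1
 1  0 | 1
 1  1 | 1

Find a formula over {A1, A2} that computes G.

The output is 1 whenever at least one input is 1 — the OR of all inputs.

G(A1, A2) = A1 ∨ A2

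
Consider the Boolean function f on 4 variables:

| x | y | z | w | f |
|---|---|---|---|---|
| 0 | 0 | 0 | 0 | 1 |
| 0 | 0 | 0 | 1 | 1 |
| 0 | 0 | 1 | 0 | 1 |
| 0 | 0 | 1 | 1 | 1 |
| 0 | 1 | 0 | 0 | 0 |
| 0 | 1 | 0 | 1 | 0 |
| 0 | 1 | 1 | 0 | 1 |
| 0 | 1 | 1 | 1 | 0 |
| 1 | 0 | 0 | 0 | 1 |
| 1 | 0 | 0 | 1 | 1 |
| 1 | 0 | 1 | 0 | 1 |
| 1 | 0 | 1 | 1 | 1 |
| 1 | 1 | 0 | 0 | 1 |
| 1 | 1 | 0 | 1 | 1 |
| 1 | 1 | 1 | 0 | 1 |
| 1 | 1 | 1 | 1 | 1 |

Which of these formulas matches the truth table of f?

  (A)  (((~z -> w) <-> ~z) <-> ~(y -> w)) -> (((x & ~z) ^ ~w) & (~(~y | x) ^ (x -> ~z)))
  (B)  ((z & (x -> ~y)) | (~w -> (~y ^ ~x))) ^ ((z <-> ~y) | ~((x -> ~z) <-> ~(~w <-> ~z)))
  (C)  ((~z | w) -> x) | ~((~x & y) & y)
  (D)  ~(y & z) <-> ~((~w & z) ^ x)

C

(A): at (0,0,1,1) it gives 0, but f = 1 — eliminated.
(B): at (0,0,1,0) it gives 0, but f = 1 — eliminated.
(D): at (0,0,1,0) it gives 0, but f = 1 — eliminated.
Only (C) survives; checking it on all 16 rows confirms it matches f.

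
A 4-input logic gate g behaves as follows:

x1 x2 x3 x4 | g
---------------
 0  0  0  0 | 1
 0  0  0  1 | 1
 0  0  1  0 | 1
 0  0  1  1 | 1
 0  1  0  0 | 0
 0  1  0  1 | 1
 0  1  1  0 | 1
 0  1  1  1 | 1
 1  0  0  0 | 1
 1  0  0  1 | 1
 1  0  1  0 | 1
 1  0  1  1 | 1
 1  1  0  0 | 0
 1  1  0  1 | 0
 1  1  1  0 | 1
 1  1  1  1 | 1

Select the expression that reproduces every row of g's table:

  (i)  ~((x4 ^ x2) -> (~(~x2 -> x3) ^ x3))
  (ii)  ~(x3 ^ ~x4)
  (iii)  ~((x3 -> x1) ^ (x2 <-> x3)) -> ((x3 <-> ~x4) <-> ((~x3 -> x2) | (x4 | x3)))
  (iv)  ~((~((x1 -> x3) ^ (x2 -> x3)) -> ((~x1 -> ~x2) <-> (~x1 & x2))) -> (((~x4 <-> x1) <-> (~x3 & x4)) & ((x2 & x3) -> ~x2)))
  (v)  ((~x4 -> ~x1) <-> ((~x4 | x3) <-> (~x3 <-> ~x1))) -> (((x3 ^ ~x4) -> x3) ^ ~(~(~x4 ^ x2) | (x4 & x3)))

(i): at (0,0,0,0) it gives 0, but g = 1 — eliminated.
(ii): at (0,0,0,0) it gives 0, but g = 1 — eliminated.
(iii): at (0,0,1,1) it gives 0, but g = 1 — eliminated.
(iv): at (0,0,0,0) it gives 0, but g = 1 — eliminated.
That leaves (v). Evaluating it on every row reproduces the table of g exactly.

v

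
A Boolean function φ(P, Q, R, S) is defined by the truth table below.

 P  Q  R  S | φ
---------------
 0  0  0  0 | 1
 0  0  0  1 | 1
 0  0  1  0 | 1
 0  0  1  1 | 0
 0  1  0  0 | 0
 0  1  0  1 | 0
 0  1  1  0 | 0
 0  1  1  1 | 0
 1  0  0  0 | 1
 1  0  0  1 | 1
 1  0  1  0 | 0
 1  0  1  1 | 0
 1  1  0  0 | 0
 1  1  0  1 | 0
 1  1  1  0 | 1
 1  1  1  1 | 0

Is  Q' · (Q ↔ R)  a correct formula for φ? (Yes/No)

No

Check the formula against φ row by row:
  P=0, Q=0, R=0, S=0: formula gives 1, φ = 1 ✓
  P=0, Q=0, R=0, S=1: formula gives 1, φ = 1 ✓
  P=0, Q=0, R=1, S=0: formula gives 0, but φ = 1 ✗
Row (0,0,1,0) is a counterexample, so the formula is not equivalent to φ.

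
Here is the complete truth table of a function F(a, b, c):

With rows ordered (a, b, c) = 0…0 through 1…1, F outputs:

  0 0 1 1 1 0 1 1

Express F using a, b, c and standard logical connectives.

F(a, b, c) = ¬((((¬a ∧ ¬b) ∧ ¬c) ∨ ((¬a ∧ ¬b) ∧ c)) ∨ ((a ∧ ¬b) ∧ c))

The 0-rows are (0,0,0), (0,0,1), (1,0,1). Take each as a conjunction (¬a·¬b·¬c, ¬a·¬b·c, a·¬b·c), form their disjunction, and complement — that gives a formula that is 1 everywhere F is.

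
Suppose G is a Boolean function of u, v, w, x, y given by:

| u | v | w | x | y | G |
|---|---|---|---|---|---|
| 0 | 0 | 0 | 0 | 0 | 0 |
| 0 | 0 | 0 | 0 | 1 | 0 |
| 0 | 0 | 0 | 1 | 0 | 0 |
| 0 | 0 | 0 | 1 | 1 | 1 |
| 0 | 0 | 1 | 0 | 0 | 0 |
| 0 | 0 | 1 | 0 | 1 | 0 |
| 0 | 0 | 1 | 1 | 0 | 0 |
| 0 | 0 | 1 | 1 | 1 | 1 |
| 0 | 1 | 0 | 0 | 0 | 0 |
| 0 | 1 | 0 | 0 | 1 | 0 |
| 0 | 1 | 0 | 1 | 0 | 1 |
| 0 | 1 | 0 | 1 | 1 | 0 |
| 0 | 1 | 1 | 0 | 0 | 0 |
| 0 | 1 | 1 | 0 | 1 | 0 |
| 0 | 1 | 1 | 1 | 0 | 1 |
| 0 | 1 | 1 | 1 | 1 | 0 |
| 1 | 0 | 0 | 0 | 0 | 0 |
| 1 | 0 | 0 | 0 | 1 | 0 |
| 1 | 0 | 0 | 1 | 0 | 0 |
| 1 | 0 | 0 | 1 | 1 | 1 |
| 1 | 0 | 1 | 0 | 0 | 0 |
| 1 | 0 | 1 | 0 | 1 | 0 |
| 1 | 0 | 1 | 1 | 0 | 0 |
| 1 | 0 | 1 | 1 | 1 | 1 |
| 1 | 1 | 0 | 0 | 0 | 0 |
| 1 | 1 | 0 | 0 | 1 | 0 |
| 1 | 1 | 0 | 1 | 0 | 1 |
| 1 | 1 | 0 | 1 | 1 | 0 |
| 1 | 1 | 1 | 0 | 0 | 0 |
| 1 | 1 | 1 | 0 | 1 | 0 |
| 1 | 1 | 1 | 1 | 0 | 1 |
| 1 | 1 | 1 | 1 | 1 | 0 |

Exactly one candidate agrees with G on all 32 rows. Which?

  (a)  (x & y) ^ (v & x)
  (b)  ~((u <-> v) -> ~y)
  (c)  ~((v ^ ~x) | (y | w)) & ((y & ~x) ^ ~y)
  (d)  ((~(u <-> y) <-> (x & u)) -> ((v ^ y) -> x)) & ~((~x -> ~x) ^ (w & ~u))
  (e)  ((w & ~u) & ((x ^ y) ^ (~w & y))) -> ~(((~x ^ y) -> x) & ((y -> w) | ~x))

a

(b): at (0,0,0,0,1) it gives 1, but G = 0 — eliminated.
(c): at (0,0,0,1,0) it gives 1, but G = 0 — eliminated.
(d): at (0,0,0,1,1) it gives 0, but G = 1 — eliminated.
(e): at (0,0,0,0,0) it gives 1, but G = 0 — eliminated.
Only (a) survives; checking it on all 32 rows confirms it matches G.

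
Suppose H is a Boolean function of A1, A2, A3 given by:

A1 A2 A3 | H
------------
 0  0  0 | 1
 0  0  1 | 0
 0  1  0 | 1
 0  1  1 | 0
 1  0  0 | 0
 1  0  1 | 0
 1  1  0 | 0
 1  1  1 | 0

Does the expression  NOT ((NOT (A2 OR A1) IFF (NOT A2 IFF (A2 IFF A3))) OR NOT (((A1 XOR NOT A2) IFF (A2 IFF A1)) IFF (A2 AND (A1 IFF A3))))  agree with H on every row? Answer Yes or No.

Test each input against both H and the formula:
  A1=0, A2=0, A3=0: formula gives 0, but H = 1 ✗
A single disagreement suffices: at (0,0,0) they differ, so the formula does not compute H.

No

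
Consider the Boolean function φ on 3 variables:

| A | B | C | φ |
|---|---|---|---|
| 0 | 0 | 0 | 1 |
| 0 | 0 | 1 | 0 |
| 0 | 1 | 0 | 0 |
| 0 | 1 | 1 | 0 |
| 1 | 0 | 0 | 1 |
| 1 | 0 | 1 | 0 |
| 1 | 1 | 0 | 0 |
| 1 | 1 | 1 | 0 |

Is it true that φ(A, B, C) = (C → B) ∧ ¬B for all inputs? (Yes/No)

Yes

Evaluate (C → B) ∧ ¬B on each row and compare to φ:
  A=0, B=0, C=0: formula gives 1, φ = 1 ✓
  A=0, B=0, C=1: formula gives 0, φ = 0 ✓
  A=0, B=1, C=0: formula gives 0, φ = 0 ✓
  A=0, B=1, C=1: formula gives 0, φ = 0 ✓
  A=1, B=0, C=0: formula gives 1, φ = 1 ✓
  …and likewise for the remaining 3 rows.
All 8 rows match — the expression computes φ exactly.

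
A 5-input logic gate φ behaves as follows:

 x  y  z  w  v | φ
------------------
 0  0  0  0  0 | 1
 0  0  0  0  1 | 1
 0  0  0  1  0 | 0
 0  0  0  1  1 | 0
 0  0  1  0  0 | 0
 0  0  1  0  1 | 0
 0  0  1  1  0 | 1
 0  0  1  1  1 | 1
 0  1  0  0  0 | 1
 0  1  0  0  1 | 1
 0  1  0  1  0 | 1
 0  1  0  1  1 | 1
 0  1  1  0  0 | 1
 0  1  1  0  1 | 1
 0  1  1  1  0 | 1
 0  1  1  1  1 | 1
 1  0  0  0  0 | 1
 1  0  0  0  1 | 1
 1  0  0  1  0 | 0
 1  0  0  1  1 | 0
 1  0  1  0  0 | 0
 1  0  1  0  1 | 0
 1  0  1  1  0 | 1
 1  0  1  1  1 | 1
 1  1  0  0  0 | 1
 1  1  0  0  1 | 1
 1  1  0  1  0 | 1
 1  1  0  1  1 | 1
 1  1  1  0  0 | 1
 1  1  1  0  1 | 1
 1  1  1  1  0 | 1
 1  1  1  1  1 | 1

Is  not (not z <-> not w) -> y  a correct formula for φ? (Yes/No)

Test each input against both φ and the formula:
  x=0, y=0, z=0, w=0, v=0: formula gives 1, φ = 1 ✓
  x=0, y=0, z=0, w=0, v=1: formula gives 1, φ = 1 ✓
  x=0, y=0, z=0, w=1, v=0: formula gives 0, φ = 0 ✓
  x=0, y=0, z=0, w=1, v=1: formula gives 0, φ = 0 ✓
  …and likewise for the remaining 28 rows.
Every row agrees, so the formula is equivalent.

Yes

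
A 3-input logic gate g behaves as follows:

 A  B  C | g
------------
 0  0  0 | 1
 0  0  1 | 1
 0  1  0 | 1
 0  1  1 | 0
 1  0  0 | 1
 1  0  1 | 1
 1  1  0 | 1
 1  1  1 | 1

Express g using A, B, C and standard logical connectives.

g is 0 on exactly one input, (0,1,1), whose minterm is ¬A·B·C. So g is the negation of that single conjunction.

g(A, B, C) = ¬((¬A ∧ B) ∧ C)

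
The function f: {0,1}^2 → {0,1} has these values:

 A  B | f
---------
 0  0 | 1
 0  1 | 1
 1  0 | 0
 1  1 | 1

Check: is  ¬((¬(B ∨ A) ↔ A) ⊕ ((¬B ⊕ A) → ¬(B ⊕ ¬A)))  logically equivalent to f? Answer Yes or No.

Check the formula against f row by row:
  A=0, B=0: formula gives 1, f = 1 ✓
  A=0, B=1: formula gives 1, f = 1 ✓
  A=1, B=0: formula gives 0, f = 0 ✓
  A=1, B=1: formula gives 1, f = 1 ✓
No disagreement on any input; they are logically equivalent.

Yes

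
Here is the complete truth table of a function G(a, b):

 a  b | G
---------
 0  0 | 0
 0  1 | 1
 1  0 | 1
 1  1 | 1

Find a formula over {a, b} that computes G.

G(a, b) = a ∨ b

The output is 1 whenever at least one input is 1 — the OR of all inputs.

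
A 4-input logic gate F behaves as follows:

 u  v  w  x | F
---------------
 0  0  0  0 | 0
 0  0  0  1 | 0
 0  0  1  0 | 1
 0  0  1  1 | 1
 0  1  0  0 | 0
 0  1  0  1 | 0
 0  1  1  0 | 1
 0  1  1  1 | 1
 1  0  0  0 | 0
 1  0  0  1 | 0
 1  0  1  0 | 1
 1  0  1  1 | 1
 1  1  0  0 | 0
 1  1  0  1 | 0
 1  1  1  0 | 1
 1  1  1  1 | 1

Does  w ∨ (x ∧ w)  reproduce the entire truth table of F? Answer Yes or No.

Yes

Evaluate w ∨ (x ∧ w) on each row and compare to F:
  u=0, v=0, w=0, x=0: formula gives 0, F = 0 ✓
  u=0, v=0, w=0, x=1: formula gives 0, F = 0 ✓
  u=0, v=0, w=1, x=0: formula gives 1, F = 1 ✓
  u=0, v=0, w=1, x=1: formula gives 1, F = 1 ✓
  … (the remaining 12 rows also agree.)
All 16 rows match — the expression computes F exactly.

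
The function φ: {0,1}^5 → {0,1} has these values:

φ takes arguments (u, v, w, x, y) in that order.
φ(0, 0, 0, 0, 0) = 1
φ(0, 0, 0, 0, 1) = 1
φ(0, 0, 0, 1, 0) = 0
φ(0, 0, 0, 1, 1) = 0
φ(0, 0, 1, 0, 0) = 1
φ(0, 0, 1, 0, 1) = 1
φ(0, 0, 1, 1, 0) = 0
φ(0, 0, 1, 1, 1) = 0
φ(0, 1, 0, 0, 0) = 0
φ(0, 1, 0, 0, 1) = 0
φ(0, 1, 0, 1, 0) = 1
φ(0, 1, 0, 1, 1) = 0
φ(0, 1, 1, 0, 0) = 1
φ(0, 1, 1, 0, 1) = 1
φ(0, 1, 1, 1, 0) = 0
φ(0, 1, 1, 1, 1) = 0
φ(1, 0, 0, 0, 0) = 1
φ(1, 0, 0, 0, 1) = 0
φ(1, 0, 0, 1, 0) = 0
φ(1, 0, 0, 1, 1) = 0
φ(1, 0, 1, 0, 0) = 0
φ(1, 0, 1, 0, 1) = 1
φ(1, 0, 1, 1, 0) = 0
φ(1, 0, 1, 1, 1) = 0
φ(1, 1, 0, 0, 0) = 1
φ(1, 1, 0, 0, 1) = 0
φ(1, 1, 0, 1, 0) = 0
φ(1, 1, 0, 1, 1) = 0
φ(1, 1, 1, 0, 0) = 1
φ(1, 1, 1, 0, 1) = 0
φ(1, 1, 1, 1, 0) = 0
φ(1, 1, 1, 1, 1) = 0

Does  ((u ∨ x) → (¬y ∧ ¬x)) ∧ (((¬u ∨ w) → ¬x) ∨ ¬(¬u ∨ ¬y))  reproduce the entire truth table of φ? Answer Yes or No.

Test each input against both φ and the formula:
  u=0, v=0, w=0, x=0, y=0: formula gives 1, φ = 1 ✓
  u=0, v=0, w=0, x=0, y=1: formula gives 1, φ = 1 ✓
  u=0, v=0, w=0, x=1, y=0: formula gives 0, φ = 0 ✓
  u=0, v=0, w=0, x=1, y=1: formula gives 0, φ = 0 ✓
  …
  u=0, v=1, w=0, x=0, y=0: formula gives 1, but φ = 0 ✗
Since they disagree at (0,1,0,0,0), the expression is not a correct formula for φ.

No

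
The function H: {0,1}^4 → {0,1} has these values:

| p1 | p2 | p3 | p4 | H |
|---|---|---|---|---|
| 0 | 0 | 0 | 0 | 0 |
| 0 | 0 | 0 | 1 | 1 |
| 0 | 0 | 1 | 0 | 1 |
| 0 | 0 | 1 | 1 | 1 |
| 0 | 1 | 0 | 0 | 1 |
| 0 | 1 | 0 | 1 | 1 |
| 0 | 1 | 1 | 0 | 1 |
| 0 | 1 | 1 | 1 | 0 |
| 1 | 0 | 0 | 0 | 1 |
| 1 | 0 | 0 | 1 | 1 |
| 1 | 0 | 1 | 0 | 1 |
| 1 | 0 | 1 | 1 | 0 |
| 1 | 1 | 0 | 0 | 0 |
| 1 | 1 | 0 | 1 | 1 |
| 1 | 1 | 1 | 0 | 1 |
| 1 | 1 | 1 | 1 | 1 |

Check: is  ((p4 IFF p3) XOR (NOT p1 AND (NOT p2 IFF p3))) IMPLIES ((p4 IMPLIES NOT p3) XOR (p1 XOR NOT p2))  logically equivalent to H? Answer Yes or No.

No

Evaluate ((p4 IFF p3) XOR (NOT p1 AND (NOT p2 IFF p3))) IMPLIES ((p4 IMPLIES NOT p3) XOR (p1 XOR NOT p2)) on each row and compare to H:
  p1=0, p2=0, p3=0, p4=0: formula gives 0, H = 0 ✓
  p1=0, p2=0, p3=0, p4=1: formula gives 1, H = 1 ✓
  p1=0, p2=0, p3=1, p4=0: formula gives 0, but H = 1 ✗
Since they disagree at (0,0,1,0), the expression is not a correct formula for H.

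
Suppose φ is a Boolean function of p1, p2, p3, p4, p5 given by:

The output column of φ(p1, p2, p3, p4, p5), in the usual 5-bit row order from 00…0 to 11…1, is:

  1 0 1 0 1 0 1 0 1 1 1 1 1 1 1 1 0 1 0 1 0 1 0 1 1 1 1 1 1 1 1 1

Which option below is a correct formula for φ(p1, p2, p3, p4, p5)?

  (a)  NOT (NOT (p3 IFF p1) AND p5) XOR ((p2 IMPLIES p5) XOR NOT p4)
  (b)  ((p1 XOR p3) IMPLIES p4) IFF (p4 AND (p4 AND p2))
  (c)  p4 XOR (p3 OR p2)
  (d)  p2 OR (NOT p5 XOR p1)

(a) disagrees with φ on (0,0,0,0,1) (formula → 1, table → 0); rule it out.
(b) disagrees with φ on (0,0,0,0,0) (formula → 0, table → 1); rule it out.
(c) disagrees with φ on (0,0,0,0,0) (formula → 0, table → 1); rule it out.
That leaves (d). Evaluating it on every row reproduces the table of φ exactly.

d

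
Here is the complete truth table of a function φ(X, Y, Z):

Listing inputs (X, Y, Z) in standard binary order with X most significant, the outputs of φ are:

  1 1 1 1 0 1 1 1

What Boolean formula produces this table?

φ(X, Y, Z) = ¬((X ∧ ¬Y) ∧ ¬Z)

Only row (1,0,0) gives 0. So φ is 1 everywhere except there — the complement of the minterm X·¬Y·¬Z.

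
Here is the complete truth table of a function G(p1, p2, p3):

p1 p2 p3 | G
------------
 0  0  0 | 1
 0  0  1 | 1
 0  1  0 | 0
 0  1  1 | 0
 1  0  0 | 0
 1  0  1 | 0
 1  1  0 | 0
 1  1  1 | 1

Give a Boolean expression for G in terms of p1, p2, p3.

G(p1, p2, p3) = (((NOT p1 AND NOT p2) AND NOT p3) OR ((NOT p1 AND NOT p2) AND p3)) OR ((p1 AND p2) AND p3)

The 1-rows are (0,0,0), (0,0,1), (1,1,1). Each contributes one minterm — ¬p1·¬p2·¬p3; ¬p1·¬p2·p3; p1·p2·p3 — and their disjunction is a sum-of-products form of G.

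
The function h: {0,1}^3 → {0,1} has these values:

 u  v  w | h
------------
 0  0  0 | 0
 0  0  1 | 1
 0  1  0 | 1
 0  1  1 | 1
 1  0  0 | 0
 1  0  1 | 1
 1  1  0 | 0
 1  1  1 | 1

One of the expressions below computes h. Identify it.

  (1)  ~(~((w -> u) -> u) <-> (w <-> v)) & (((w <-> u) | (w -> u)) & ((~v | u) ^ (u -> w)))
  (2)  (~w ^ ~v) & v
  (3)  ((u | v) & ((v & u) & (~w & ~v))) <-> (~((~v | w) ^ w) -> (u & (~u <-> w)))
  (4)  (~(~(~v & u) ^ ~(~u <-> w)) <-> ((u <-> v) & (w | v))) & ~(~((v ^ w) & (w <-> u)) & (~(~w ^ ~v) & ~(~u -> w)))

(1) fails at (0,0,1): the formula yields 0, h is 1.
(2) fails at (0,0,1): the formula yields 0, h is 1.
(4) fails at (0,0,1): the formula yields 0, h is 1.
Only (3) survives; checking it on all 8 rows confirms it matches h.

3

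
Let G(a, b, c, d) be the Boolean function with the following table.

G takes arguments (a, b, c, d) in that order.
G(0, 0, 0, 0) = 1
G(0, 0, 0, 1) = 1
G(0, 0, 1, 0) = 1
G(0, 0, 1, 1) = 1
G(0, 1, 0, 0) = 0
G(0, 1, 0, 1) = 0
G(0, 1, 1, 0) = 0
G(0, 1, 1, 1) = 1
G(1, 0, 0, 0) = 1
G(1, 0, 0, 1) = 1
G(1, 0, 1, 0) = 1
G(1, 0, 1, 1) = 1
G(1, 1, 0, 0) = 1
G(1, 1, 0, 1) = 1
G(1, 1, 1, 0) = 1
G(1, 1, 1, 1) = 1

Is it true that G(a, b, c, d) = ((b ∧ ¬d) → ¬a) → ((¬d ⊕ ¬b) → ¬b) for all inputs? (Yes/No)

No

Test each input against both G and the formula:
  a=0, b=0, c=0, d=0: formula gives 1, G = 1 ✓
  a=0, b=0, c=0, d=1: formula gives 1, G = 1 ✓
  a=0, b=0, c=1, d=0: formula gives 1, G = 1 ✓
  a=0, b=0, c=1, d=1: formula gives 1, G = 1 ✓
  …
  a=0, b=1, c=0, d=1: formula gives 1, but G = 0 ✗
Row (0,1,0,1) is a counterexample, so the formula is not equivalent to G.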